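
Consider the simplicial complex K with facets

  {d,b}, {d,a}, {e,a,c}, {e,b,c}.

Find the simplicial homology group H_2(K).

H_2 ≅ 0.

We work with the vertex ordering a < b < c < d < e. The simplices of K, each written with vertices in increasing order, are:

  0-simplices (5): a, b, c, d, e
  1-simplices (7): ac, ad, ae, bc, bd, be, ce
  2-simplices (2): ace, bce

Hence C_0 ≅ Z^5, C_1 ≅ Z^7, C_2 ≅ Z^2.

∂_1: C_1 → C_0 maps an edge to its endpoints' difference, ∂[p,q] = q − p. For instance
  ∂ae = e − a.
This gives a 5×7 integer matrix of rank 4; reducing to Smith normal form yields diagonal entries (1,1,1,1).

Boundary ∂_2: C_2 → C_1 sends each 2-simplex [p,q,r] to [q,r] − [p,r] + [p,q]. For instance
  ∂ace = ce − ae + ac,
  ∂bce = ce − be + bc.
The resulting 7×2 matrix has rank 2, and its Smith normal form has invariant factors (1,1).

Computing H_k = (kernel of ∂_k) / (image of ∂_{k+1}):

  H_2: rank ker ∂_2 − rank ∂_3 = (2 − 2) − 0 = 0, and there is no ∂_3, so H_2 = 0.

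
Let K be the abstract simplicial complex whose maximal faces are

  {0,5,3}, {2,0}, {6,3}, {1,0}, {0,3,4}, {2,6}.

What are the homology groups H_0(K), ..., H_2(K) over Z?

K has 7 vertices, 9 edges, 2 triangles.
rank ∂_0 = 0, rank ∂_1 = 6 ⇒ b_0 = 7 − 0 − 6 = 1; all invariant factors of ∂_1 are 1 so no torsion. So H_0 = Z.
rank ∂_1 = 6, rank ∂_2 = 2 ⇒ b_1 = 9 − 6 − 2 = 1; all invariant factors of ∂_2 are 1 so no torsion. So H_1 = Z.
rank ∂_2 = 2, rank ∂_3 = 0 ⇒ b_2 = 2 − 2 − 0 = 0. So H_2 = 0.

H_0 ≅ Z,  H_1 ≅ Z,  H_2 = 0.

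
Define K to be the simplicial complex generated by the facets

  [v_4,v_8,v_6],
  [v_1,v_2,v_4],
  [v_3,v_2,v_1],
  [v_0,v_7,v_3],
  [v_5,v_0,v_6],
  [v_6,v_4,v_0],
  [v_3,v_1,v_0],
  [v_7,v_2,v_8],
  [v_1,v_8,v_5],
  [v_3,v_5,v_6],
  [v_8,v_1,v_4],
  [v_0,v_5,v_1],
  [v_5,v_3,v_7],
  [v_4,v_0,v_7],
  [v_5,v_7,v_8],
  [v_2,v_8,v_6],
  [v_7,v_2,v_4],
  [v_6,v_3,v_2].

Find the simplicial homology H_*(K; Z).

Order the vertices as v_0 < v_1 < v_2 < v_3 < v_4 < v_5 < v_6 < v_7 < v_8. Listing each simplex with vertices in this order, K has dimension 2 with simplices:

  0-simplices (9): [v_0], [v_1], [v_2], [v_3], [v_4], [v_5], [v_6], [v_7], [v_8]
  1-simplices (27): (27 of them)
  2-simplices (18): (18 of them)

giving chain groups C_0 ≅ Z^9, C_1 ≅ Z^27, C_2 ≅ Z^18.

∂_1: C_1 → C_0 sends each edge [p,q] (with p < q) to q − p.
The 9×27 boundary matrix has rank 8 and Smith normal form diag(1,1,1,1,1,1,1,1).

The boundary map ∂_2: C_2 → C_1 maps a triangle to the signed sum of its edges. For instance
  ∂[v_2,v_6,v_8] = [v_6,v_8] − [v_2,v_8] + [v_2,v_6],
  ∂[v_2,v_7,v_8] = [v_7,v_8] − [v_2,v_8] + [v_2,v_7].
The 27×18 boundary matrix has rank 18 and Smith normal form diag(1,1,1,1,1,1,1,1,1,1,1,1,1,1,1,1,1,2).

From H_k ≅ ker(∂_k) / im(∂_{k+1}) we obtain:

  H_0: rank C_0 − rank ∂_1 = 9 − 8 = 1, and the invariant factors of ∂_1 are all 1, so H_0 = Z.
  H_1: rank ker ∂_1 − rank ∂_2 = (27 − 8) − 18 = 1, and ∂_2 has invariant factor 2 > 1, so H_1 = Z ⊕ Z/2.
  H_2: rank ker ∂_2 − rank ∂_3 = (18 − 18) − 0 = 0, and there is no ∂_3, so H_2 = 0.

H_0 ≅ Z,  H_1 ≅ Z ⊕ Z/2,  H_2 = 0.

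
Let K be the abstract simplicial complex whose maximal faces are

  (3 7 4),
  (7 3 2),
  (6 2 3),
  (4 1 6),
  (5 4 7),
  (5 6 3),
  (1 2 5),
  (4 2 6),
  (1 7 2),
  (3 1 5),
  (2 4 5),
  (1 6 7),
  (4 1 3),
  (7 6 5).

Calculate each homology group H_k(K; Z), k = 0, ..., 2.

H_0 ≅ Z,  H_1 ≅ Z^2,  H_2 ≅ Z.

We work with the vertex ordering 1 < 2 < 3 < 4 < 5 < 6 < 7. The simplices of K, each written with vertices in increasing order, are:

  0-simplices (7): [1], [2], [3], [4], [5], [6], [7]
  1-simplices (21): [1,2], [1,3], [1,4], [1,5], [1,6], [1,7], [2,3], [2,4], [2,5], [2,6], [2,7], [3,4], [3,5], [3,6], [3,7], [4,5], [4,6], [4,7], [5,6], [5,7], [6,7]
  2-simplices (14): [1,2,5], [1,2,7], [1,3,4], [1,3,5], [1,4,6], [1,6,7], [2,3,6], [2,3,7], [2,4,5], [2,4,6], [3,4,7], [3,5,6], [4,5,7], [5,6,7]

so the chain groups are C_0 ≅ Z^7, C_1 ≅ Z^21, C_2 ≅ Z^14.

∂_1: C_1 → C_0 maps an edge to its endpoints' difference, ∂[p,q] = q − p.
The 7×21 boundary matrix has rank 6 and Smith normal form diag(1,1,1,1,1,1).

The boundary map ∂_2: C_2 → C_1 maps a triangle to the signed sum of its edges. For instance
  ∂[2,3,7] = [3,7] − [2,7] + [2,3],
  ∂[1,2,5] = [2,5] − [1,5] + [1,2].
The resulting 21×14 matrix has rank 13, and its Smith normal form has invariant factors (1,1,1,1,1,1,1,1,1,1,1,1,1).

Now H_k = ker ∂_k / im ∂_{k+1}, so:

  H_0: rank C_0 − rank ∂_1 = 7 − 6 = 1, and the invariant factors of ∂_1 are all 1, so H_0 ≅ Z.
  H_1: rank ker ∂_1 − rank ∂_2 = (21 − 6) − 13 = 2, and the invariant factors of ∂_2 are all 1, so H_1 ≅ Z^2.
  H_2: rank ker ∂_2 − rank ∂_3 = (14 − 13) − 0 = 1, and there is no ∂_3, so H_2 ≅ Z.

As a check, the Euler characteristic is 7 − 21 + 14 = 0, which agrees with 1 − 2 + 1 = 0.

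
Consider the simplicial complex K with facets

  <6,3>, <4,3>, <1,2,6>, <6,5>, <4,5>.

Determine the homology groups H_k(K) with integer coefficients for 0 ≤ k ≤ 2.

H_0 ≅ Z,  H_1 ≅ Z,  H_2 = 0.

We work with the vertex ordering 1 < 2 < 3 < 4 < 5 < 6. The simplices of K, each written with vertices in increasing order, are:

  0-simplices (6): [1], [2], [3], [4], [5], [6]
  1-simplices (7): [1,2], [1,6], [2,6], [3,4], [3,6], [4,5], [5,6]
  2-simplices (1): [1,2,6]

so the chain groups are C_0 ≅ Z^6, C_1 ≅ Z^7, C_2 ≅ Z^1.

The boundary map ∂_1: C_1 → C_0 sends each edge [p,q] (with p < q) to q − p. For instance
  ∂[5,6] = [6] − [5].
This gives a 6×7 integer matrix of rank 5; reducing to Smith normal form yields diagonal entries (1,1,1,1,1).

The boundary map ∂_2: C_2 → C_1 acts by ∂[p,q,r] = [q,r] − [p,r] + [p,q]. For instance
  ∂[1,2,6] = [2,6] − [1,6] + [1,2].
The 7×1 boundary matrix has rank 1 and Smith normal form diag(1).

Now H_k = ker ∂_k / im ∂_{k+1}, so:

  H_0: rank C_0 − rank ∂_1 = 6 − 5 = 1, and the invariant factors of ∂_1 are all 1, so H_0 ≅ Z.
  H_1: rank ker ∂_1 − rank ∂_2 = (7 − 5) − 1 = 1, and the invariant factors of ∂_2 are all 1, so H_1 ≅ Z.
  H_2: rank ker ∂_2 − rank ∂_3 = (1 − 1) − 0 = 0, and there is no ∂_3, so H_2 ≅ 0.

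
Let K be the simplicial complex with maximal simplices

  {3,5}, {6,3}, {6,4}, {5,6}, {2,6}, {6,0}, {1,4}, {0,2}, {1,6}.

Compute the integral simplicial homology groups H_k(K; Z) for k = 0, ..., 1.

H_0 ≅ Z,  H_1 ≅ Z^3.

Take the total order 0 < 1 < 2 < 3 < 4 < 5 < 6 on the vertex set. Then K (dimension 1) consists of the simplices:

  0-simplices (7): [0], [1], [2], [3], [4], [5], [6]
  1-simplices (9): [0,2], [0,6], [1,4], [1,6], [2,6], [3,5], [3,6], [4,6], [5,6]

Hence C_0 ≅ Z^7, C_1 ≅ Z^9.

Boundary ∂_1: C_1 → C_0 is given by ∂[p,q] = [q] − [p].
This gives a 7×9 integer matrix of rank 6; reducing to Smith normal form yields diagonal entries (1,1,1,1,1,1).

Now H_k = ker ∂_k / im ∂_{k+1}, so:

  H_0: rank C_0 − rank ∂_1 = 7 − 6 = 1, and the invariant factors of ∂_1 are all 1, so H_0 = Z.
  H_1: rank ker ∂_1 − rank ∂_2 = (9 − 6) − 0 = 3, and there is no ∂_2, so H_1 = Z^3.

(K is a triangulation of a wedge of 3 circles.)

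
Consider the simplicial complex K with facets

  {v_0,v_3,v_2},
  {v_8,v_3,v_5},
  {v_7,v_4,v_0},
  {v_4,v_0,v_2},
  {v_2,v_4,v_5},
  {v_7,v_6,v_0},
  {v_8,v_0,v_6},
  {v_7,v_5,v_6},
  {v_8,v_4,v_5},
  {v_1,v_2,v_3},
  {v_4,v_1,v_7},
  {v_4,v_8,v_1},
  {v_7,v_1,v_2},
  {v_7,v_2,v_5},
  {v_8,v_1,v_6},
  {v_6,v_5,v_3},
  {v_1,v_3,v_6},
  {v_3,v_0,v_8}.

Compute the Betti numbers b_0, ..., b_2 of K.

b_0 = 1, b_1 = 1, b_2 = 0.

Fix the vertex order v_0 < v_1 < v_2 < v_3 < v_4 < v_5 < v_6 < v_7 < v_8 and write every simplex with vertices in increasing order. Then dim K = 2 and the simplices of K are:

  0-simplices (9): [v_0], [v_1], [v_2], [v_3], [v_4], [v_5], [v_6], [v_7], [v_8]
  1-simplices (27): (27 of them)
  2-simplices (18): (18 of them)

so the chain groups are C_0 ≅ Z^9, C_1 ≅ Z^27, C_2 ≅ Z^18.

The boundary map ∂_1: C_1 → C_0 maps an edge to its endpoints' difference, ∂[p,q] = q − p. For instance
  ∂[v_4,v_5] = [v_5] − [v_4].
The resulting 9×27 matrix has rank 8, and its Smith normal form has invariant factors (1,1,1,1,1,1,1,1).

The boundary map ∂_2: C_2 → C_1 acts by ∂[p,q,r] = [q,r] − [p,r] + [p,q]. For instance
  ∂[v_1,v_2,v_7] = [v_2,v_7] − [v_1,v_7] + [v_1,v_2],
  ∂[v_2,v_4,v_5] = [v_4,v_5] − [v_2,v_5] + [v_2,v_4].
The resulting 27×18 matrix has rank 18, and its Smith normal form has invariant factors (1,1,1,1,1,1,1,1,1,1,1,1,1,1,1,1,1,2).

Computing H_k = (kernel of ∂_k) / (image of ∂_{k+1}):

  H_0: rank C_0 − rank ∂_1 = 9 − 8 = 1, and the invariant factors of ∂_1 are all 1, so H_0 = Z.
  H_1: rank ker ∂_1 − rank ∂_2 = (27 − 8) − 18 = 1, and ∂_2 has invariant factor 2 > 1, so H_1 = Z ⊕ Z/2Z.
  H_2: rank ker ∂_2 − rank ∂_3 = (18 − 18) − 0 = 0, and there is no ∂_3, so H_2 = 0.

(K is a triangulation of the Klein bottle.)

Hence the Betti numbers are b_0 = 1, b_1 = 1, b_2 = 0.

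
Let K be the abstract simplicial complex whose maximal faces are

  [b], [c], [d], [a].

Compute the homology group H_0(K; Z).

H_0 ≅ Z^4.

We work with the vertex ordering a < b < c < d. The simplices of K, each written with vertices in increasing order, are:

  0-simplices (4): a, b, c, d

Hence C_0 ≅ Z^4.

Reading off H_k = ker ∂_k / im ∂_{k+1}:

  H_0: rank C_0 − rank ∂_1 = 4 − 0 = 4, and there is no ∂_1, so H_0 ≅ Z^4.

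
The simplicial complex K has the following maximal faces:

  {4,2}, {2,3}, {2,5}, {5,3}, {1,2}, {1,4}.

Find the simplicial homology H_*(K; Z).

We work with the vertex ordering 1 < 2 < 3 < 4 < 5. The simplices of K, each written with vertices in increasing order, are:

  0-simplices (5): [1], [2], [3], [4], [5]
  1-simplices (6): [1,2], [1,4], [2,3], [2,4], [2,5], [3,5]

giving chain groups C_0 ≅ Z^5, C_1 ≅ Z^6.

Boundary ∂_1: C_1 → C_0 sends each edge [p,q] (with p < q) to q − p. For instance
  ∂[2,4] = [4] − [2].
As a 5×6 matrix over Z this has rank 4, with invariant factors (1,1,1,1).

From H_k ≅ ker(∂_k) / im(∂_{k+1}) we obtain:

  H_0: rank C_0 − rank ∂_1 = 5 − 4 = 1, and the invariant factors of ∂_1 are all 1, so H_0 = Z.
  H_1: rank ker ∂_1 − rank ∂_2 = (6 − 4) − 0 = 2, and there is no ∂_2, so H_1 = Z^2.

H_0 ≅ Z,  H_1 ≅ Z^2.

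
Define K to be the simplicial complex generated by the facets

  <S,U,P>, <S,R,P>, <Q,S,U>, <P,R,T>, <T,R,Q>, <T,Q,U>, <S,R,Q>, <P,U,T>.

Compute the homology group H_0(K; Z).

H_0 ≅ Z.

K has 6 vertices, 12 edges, 8 triangles.
rank ∂_0 = 0, rank ∂_1 = 5 ⇒ b_0 = 6 − 0 − 5 = 1; all invariant factors of ∂_1 are 1 so no torsion. So H_0 = Z.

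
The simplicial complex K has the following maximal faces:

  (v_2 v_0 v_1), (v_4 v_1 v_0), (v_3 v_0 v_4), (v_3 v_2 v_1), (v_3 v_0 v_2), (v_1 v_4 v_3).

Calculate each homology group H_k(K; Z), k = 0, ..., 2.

H_0 = Z,  H_1 = 0,  H_2 = Z.

Take the total order v_0 < v_1 < v_2 < v_3 < v_4 on the vertex set. Then K (dimension 2) consists of the simplices:

  0-simplices (5): [v_0], [v_1], [v_2], [v_3], [v_4]
  1-simplices (9): [v_0,v_1], [v_0,v_2], [v_0,v_3], [v_0,v_4], [v_1,v_2], [v_1,v_3], [v_1,v_4], [v_2,v_3], [v_3,v_4]
  2-simplices (6): [v_0,v_1,v_2], [v_0,v_1,v_4], [v_0,v_2,v_3], [v_0,v_3,v_4], [v_1,v_2,v_3], [v_1,v_3,v_4]

Hence C_0 ≅ Z^5, C_1 ≅ Z^9, C_2 ≅ Z^6.

Boundary ∂_1: C_1 → C_0 is given by ∂[p,q] = [q] − [p]. For instance
  ∂[v_0,v_3] = [v_3] − [v_0].
The resulting 5×9 matrix has rank 4, and its Smith normal form has invariant factors (1,1,1,1).

∂_2: C_2 → C_1 maps a triangle to the signed sum of its edges. For instance
  ∂[v_0,v_3,v_4] = [v_3,v_4] − [v_0,v_4] + [v_0,v_3],
  ∂[v_0,v_2,v_3] = [v_2,v_3] − [v_0,v_3] + [v_0,v_2].
The 9×6 boundary matrix has rank 5 and Smith normal form diag(1,1,1,1,1).

Computing H_k = (kernel of ∂_k) / (image of ∂_{k+1}):

  H_0: rank C_0 − rank ∂_1 = 5 − 4 = 1, and the invariant factors of ∂_1 are all 1, so H_0 ≅ Z.
  H_1: rank ker ∂_1 − rank ∂_2 = (9 − 4) − 5 = 0, and the invariant factors of ∂_2 are all 1, so H_1 ≅ 0.
  H_2: rank ker ∂_2 − rank ∂_3 = (6 − 5) − 0 = 1, and there is no ∂_3, so H_2 ≅ Z.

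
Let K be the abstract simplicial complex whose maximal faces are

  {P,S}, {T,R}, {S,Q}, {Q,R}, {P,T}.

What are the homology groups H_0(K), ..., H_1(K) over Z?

H_0 ≅ Z,  H_1 ≅ Z.

Take the total order P < Q < R < S < T on the vertex set. Then K (dimension 1) consists of the simplices:

  0-simplices (5): P, Q, R, S, T
  1-simplices (5): PS, PT, QR, QS, RT

so the chain groups are C_0 ≅ Z^5, C_1 ≅ Z^5.

∂_1: C_1 → C_0 maps an edge to its endpoints' difference, ∂[p,q] = q − p.
The 5×5 boundary matrix has rank 4 and Smith normal form diag(1,1,1,1).

Now H_k = ker ∂_k / im ∂_{k+1}, so:

  H_0: rank C_0 − rank ∂_1 = 5 − 4 = 1, and the invariant factors of ∂_1 are all 1, so H_0 = Z.
  H_1: rank ker ∂_1 − rank ∂_2 = (5 − 4) − 0 = 1, and there is no ∂_2, so H_1 = Z.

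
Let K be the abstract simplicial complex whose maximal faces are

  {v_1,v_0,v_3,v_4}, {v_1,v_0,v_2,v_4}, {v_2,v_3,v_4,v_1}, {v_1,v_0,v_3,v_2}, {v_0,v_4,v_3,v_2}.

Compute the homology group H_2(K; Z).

H_2 ≅ 0.

Fix the vertex order v_0 < v_1 < v_2 < v_3 < v_4 and write every simplex with vertices in increasing order. Then dim K = 3 and the simplices of K are:

  0-simplices (5): [v_0], [v_1], [v_2], [v_3], [v_4]
  1-simplices (10): [v_0,v_1], [v_0,v_2], [v_0,v_3], [v_0,v_4], [v_1,v_2], [v_1,v_3], [v_1,v_4], [v_2,v_3], [v_2,v_4], [v_3,v_4]
  2-simplices (10): [v_0,v_1,v_2], [v_0,v_1,v_3], [v_0,v_1,v_4], [v_0,v_2,v_3], [v_0,v_2,v_4], [v_0,v_3,v_4], [v_1,v_2,v_3], [v_1,v_2,v_4], [v_1,v_3,v_4], [v_2,v_3,v_4]
  3-simplices (5): [v_0,v_1,v_2,v_3], [v_0,v_1,v_2,v_4], [v_0,v_1,v_3,v_4], [v_0,v_2,v_3,v_4], [v_1,v_2,v_3,v_4]

giving chain groups C_0 ≅ Z^5, C_1 ≅ Z^10, C_2 ≅ Z^10, C_3 ≅ Z^5.

Boundary ∂_1: C_1 → C_0 maps an edge to its endpoints' difference, ∂[p,q] = q − p. For instance
  ∂[v_2,v_4] = [v_4] − [v_2].
The 5×10 boundary matrix has rank 4 and Smith normal form diag(1,1,1,1).

Boundary ∂_2: C_2 → C_1 acts by ∂[p,q,r] = [q,r] − [p,r] + [p,q]. For instance
  ∂[v_0,v_1,v_2] = [v_1,v_2] − [v_0,v_2] + [v_0,v_1],
  ∂[v_0,v_2,v_4] = [v_2,v_4] − [v_0,v_4] + [v_0,v_2].
The resulting 10×10 matrix has rank 6, and its Smith normal form has invariant factors (1,1,1,1,1,1).

∂_3: C_3 → C_2 sends each 3-simplex σ to the alternating sum Σ_i (−1)^i (σ with its i-th vertex removed). For instance
  ∂[v_0,v_1,v_2,v_3] = [v_1,v_2,v_3] − [v_0,v_2,v_3] + [v_0,v_1,v_3] − [v_0,v_1,v_2],
  ∂[v_0,v_1,v_3,v_4] = [v_1,v_3,v_4] − [v_0,v_3,v_4] + [v_0,v_1,v_4] − [v_0,v_1,v_3].
This gives a 10×5 integer matrix of rank 4; reducing to Smith normal form yields diagonal entries (1,1,1,1).

Reading off H_k = ker ∂_k / im ∂_{k+1}:

  H_2: rank ker ∂_2 − rank ∂_3 = (10 − 6) − 4 = 0, and the invariant factors of ∂_3 are all 1, so H_2 ≅ 0.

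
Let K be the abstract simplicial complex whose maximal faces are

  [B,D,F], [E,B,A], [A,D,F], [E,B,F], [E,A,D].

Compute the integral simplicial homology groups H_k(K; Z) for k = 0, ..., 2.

Order the vertices as A < B < D < E < F. Listing each simplex with vertices in this order, K has dimension 2 with simplices:

  0-simplices (5): A, B, D, E, F
  1-simplices (10): AB, AD, AE, AF, BD, BE, BF, DE, DF, EF
  2-simplices (5): ABE, ADE, ADF, BDF, BEF

so the chain groups are C_0 ≅ Z^5, C_1 ≅ Z^10, C_2 ≅ Z^5.

Boundary ∂_1: C_1 → C_0 maps an edge to its endpoints' difference, ∂[p,q] = q − p. For instance
  ∂DF = F − D.
As a 5×10 matrix over Z this has rank 4, with invariant factors (1,1,1,1).

∂_2: C_2 → C_1 maps a triangle to the signed sum of its edges. For instance
  ∂ABE = BE − AE + AB,
  ∂BEF = EF − BF + BE.
As a 10×5 matrix over Z this has rank 5, with invariant factors (1,1,1,1,1).

From H_k ≅ ker(∂_k) / im(∂_{k+1}) we obtain:

  H_0: rank C_0 − rank ∂_1 = 5 − 4 = 1, and the invariant factors of ∂_1 are all 1, so H_0 ≅ Z.
  H_1: rank ker ∂_1 − rank ∂_2 = (10 − 4) − 5 = 1, and the invariant factors of ∂_2 are all 1, so H_1 ≅ Z.
  H_2: rank ker ∂_2 − rank ∂_3 = (5 − 5) − 0 = 0, and there is no ∂_3, so H_2 ≅ 0.

H_0 ≅ Z,  H_1 ≅ Z,  H_2 = 0.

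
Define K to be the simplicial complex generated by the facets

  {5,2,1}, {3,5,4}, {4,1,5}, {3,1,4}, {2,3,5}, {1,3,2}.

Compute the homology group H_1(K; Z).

We work with the vertex ordering 1 < 2 < 3 < 4 < 5. The simplices of K, each written with vertices in increasing order, are:

  0-simplices (5): [1], [2], [3], [4], [5]
  1-simplices (9): [1,2], [1,3], [1,4], [1,5], [2,3], [2,5], [3,4], [3,5], [4,5]
  2-simplices (6): [1,2,3], [1,2,5], [1,3,4], [1,4,5], [2,3,5], [3,4,5]

Hence C_0 ≅ Z^5, C_1 ≅ Z^9, C_2 ≅ Z^6.

∂_1: C_1 → C_0 is given by ∂[p,q] = [q] − [p]. For instance
  ∂[1,2] = [2] − [1].
The resulting 5×9 matrix has rank 4, and its Smith normal form has invariant factors (1,1,1,1).

The boundary map ∂_2: C_2 → C_1 acts by ∂[p,q,r] = [q,r] − [p,r] + [p,q]. For instance
  ∂[1,2,5] = [2,5] − [1,5] + [1,2],
  ∂[2,3,5] = [3,5] − [2,5] + [2,3].
The 9×6 boundary matrix has rank 5 and Smith normal form diag(1,1,1,1,1).

From H_k ≅ ker(∂_k) / im(∂_{k+1}) we obtain:

  H_1: rank ker ∂_1 − rank ∂_2 = (9 − 4) − 5 = 0, and the invariant factors of ∂_2 are all 1, so H_1 ≅ 0.

(K is a triangulation of the 2-sphere S^2.)

H_1 ≅ 0.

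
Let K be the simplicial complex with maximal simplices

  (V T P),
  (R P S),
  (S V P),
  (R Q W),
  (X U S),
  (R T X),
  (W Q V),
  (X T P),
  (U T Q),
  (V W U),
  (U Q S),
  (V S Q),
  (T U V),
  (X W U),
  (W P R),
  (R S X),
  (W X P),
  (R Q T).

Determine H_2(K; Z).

H_2 ≅ 0.

K has 9 vertices, 27 edges, 18 triangles.
rank ∂_2 = 18, rank ∂_3 = 0 ⇒ b_2 = 18 − 18 − 0 = 0. So H_2 = 0.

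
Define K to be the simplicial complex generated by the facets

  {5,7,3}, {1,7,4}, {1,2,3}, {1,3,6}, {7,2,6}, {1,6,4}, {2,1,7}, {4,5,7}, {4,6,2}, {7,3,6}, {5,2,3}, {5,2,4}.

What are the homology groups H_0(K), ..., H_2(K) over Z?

We work with the vertex ordering 1 < 2 < 3 < 4 < 5 < 6 < 7. The simplices of K, each written with vertices in increasing order, are:

  0-simplices (7): [1], [2], [3], [4], [5], [6], [7]
  1-simplices (18): [1,2], [1,3], [1,4], [1,6], [1,7], [2,3], [2,4], [2,5], [2,6], [2,7], [3,5], [3,6], [3,7], [4,5], [4,6], [4,7], [5,7], [6,7]
  2-simplices (12): [1,2,3], [1,2,7], [1,3,6], [1,4,6], [1,4,7], [2,3,5], [2,4,5], [2,4,6], [2,6,7], [3,5,7], [3,6,7], [4,5,7]

giving chain groups C_0 ≅ Z^7, C_1 ≅ Z^18, C_2 ≅ Z^12.

∂_1: C_1 → C_0 sends each edge [p,q] (with p < q) to q − p. For instance
  ∂[2,7] = [7] − [2].
This gives a 7×18 integer matrix of rank 6; reducing to Smith normal form yields diagonal entries (1,1,1,1,1,1).

∂_2: C_2 → C_1 sends each 2-simplex [p,q,r] to [q,r] − [p,r] + [p,q]. For instance
  ∂[3,6,7] = [6,7] − [3,7] + [3,6],
  ∂[1,2,3] = [2,3] − [1,3] + [1,2].
This gives a 18×12 integer matrix of rank 12; reducing to Smith normal form yields diagonal entries (1,1,1,1,1,1,1,1,1,1,1,2).

Reading off H_k = ker ∂_k / im ∂_{k+1}:

  H_0: rank C_0 − rank ∂_1 = 7 − 6 = 1, and the invariant factors of ∂_1 are all 1, so H_0 = Z.
  H_1: rank ker ∂_1 − rank ∂_2 = (18 − 6) − 12 = 0, and ∂_2 has invariant factor 2 > 1, so H_1 = Z/2.
  H_2: rank ker ∂_2 − rank ∂_3 = (12 − 12) − 0 = 0, and there is no ∂_3, so H_2 = 0.

As a check, the Euler characteristic is 7 − 18 + 12 = 1, which agrees with 1 − 0 + 0 = 1.

H_0 = Z,  H_1 = Z/2,  H_2 = 0.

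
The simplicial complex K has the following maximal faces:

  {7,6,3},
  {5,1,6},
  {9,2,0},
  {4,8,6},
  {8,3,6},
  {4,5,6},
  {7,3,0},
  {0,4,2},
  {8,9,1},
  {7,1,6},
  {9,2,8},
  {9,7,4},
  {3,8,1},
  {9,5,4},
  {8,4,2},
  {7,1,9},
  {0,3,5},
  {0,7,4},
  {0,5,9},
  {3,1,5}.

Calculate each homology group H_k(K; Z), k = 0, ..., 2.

Fix the vertex order 0 < 1 < 2 < 3 < 4 < 5 < 6 < 7 < 8 < 9 and write every simplex with vertices in increasing order. Then dim K = 2 and the simplices of K are:

  0-simplices (10): [0], [1], [2], [3], [4], [5], [6], [7], [8], [9]
  1-simplices (30): (30 of them)
  2-simplices (20): (20 of them)

giving chain groups C_0 ≅ Z^10, C_1 ≅ Z^30, C_2 ≅ Z^20.

The boundary map ∂_1: C_1 → C_0 maps an edge to its endpoints' difference, ∂[p,q] = q − p. For instance
  ∂[3,7] = [7] − [3].
The 10×30 boundary matrix has rank 9 and Smith normal form diag(1,1,1,1,1,1,1,1,1).

The boundary map ∂_2: C_2 → C_1 acts by ∂[p,q,r] = [q,r] − [p,r] + [p,q]. For instance
  ∂[0,5,9] = [5,9] − [0,9] + [0,5],
  ∂[0,3,5] = [3,5] − [0,5] + [0,3].
The resulting 30×20 matrix has rank 20, and its Smith normal form has invariant factors (1,1,1,1,1,1,1,1,1,1,1,1,1,1,1,1,1,1,1,2).

From H_k ≅ ker(∂_k) / im(∂_{k+1}) we obtain:

  H_0: rank C_0 − rank ∂_1 = 10 − 9 = 1, and the invariant factors of ∂_1 are all 1, so H_0 = Z.
  H_1: rank ker ∂_1 − rank ∂_2 = (30 − 9) − 20 = 1, and ∂_2 has invariant factor 2 > 1, so H_1 = Z ⊕ Z/2.
  H_2: rank ker ∂_2 − rank ∂_3 = (20 − 20) − 0 = 0, and there is no ∂_3, so H_2 = 0.

As a check, the Euler characteristic is 10 − 30 + 20 = 0, which agrees with 1 − 1 + 0 = 0.
(K is a triangulation of the Klein bottle.)

H_0 = Z,  H_1 = Z ⊕ Z/2,  H_2 = 0.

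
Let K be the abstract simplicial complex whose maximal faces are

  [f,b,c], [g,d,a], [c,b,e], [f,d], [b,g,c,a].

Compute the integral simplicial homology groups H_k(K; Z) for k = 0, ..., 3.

H_0 ≅ Z,  H_1 ≅ Z,  H_2 = 0,  H_3 = 0.

Take the total order a < b < c < d < e < f < g on the vertex set. Then K (dimension 3) consists of the simplices:

  0-simplices (7): a, b, c, d, e, f, g
  1-simplices (13): ab, ac, ad, ag, bc, be, bf, bg, ce, cf, cg, df, dg
  2-simplices (7): abc, abg, acg, adg, bce, bcf, bcg
  3-simplices (1): abcg

giving chain groups C_0 ≅ Z^7, C_1 ≅ Z^13, C_2 ≅ Z^7, C_3 ≅ Z^1.

∂_1: C_1 → C_0 sends each edge [p,q] (with p < q) to q − p. For instance
  ∂ad = d − a.
The resulting 7×13 matrix has rank 6, and its Smith normal form has invariant factors (1,1,1,1,1,1).

Boundary ∂_2: C_2 → C_1 acts by ∂[p,q,r] = [q,r] − [p,r] + [p,q]. For instance
  ∂bcg = cg − bg + bc,
  ∂abc = bc − ac + ab.
This gives a 13×7 integer matrix of rank 6; reducing to Smith normal form yields diagonal entries (1,1,1,1,1,1).

∂_3: C_3 → C_2 sends each 3-simplex σ to the alternating sum Σ_i (−1)^i (σ with its i-th vertex removed). For instance
  ∂abcg = bcg − acg + abg − abc.
The 7×1 boundary matrix has rank 1 and Smith normal form diag(1).

From H_k ≅ ker(∂_k) / im(∂_{k+1}) we obtain:

  H_0: rank C_0 − rank ∂_1 = 7 − 6 = 1, and the invariant factors of ∂_1 are all 1, so H_0 = Z.
  H_1: rank ker ∂_1 − rank ∂_2 = (13 − 6) − 6 = 1, and the invariant factors of ∂_2 are all 1, so H_1 = Z.
  H_2: rank ker ∂_2 − rank ∂_3 = (7 − 6) − 1 = 0, and the invariant factors of ∂_3 are all 1, so H_2 = 0.
  H_3: rank ker ∂_3 − rank ∂_4 = (1 − 1) − 0 = 0, and there is no ∂_4, so H_3 = 0.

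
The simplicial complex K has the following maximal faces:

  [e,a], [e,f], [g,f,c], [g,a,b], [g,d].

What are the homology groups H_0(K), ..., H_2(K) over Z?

H_0 ≅ Z,  H_1 ≅ Z,  H_2 = 0.

Take the total order a < b < c < d < e < f < g on the vertex set. Then K (dimension 2) consists of the simplices:

  0-simplices (7): a, b, c, d, e, f, g
  1-simplices (9): ab, ae, ag, bg, cf, cg, dg, ef, fg
  2-simplices (2): abg, cfg

so the chain groups are C_0 ≅ Z^7, C_1 ≅ Z^9, C_2 ≅ Z^2.

∂_1: C_1 → C_0 maps an edge to its endpoints' difference, ∂[p,q] = q − p. For instance
  ∂ef = f − e.
This gives a 7×9 integer matrix of rank 6; reducing to Smith normal form yields diagonal entries (1,1,1,1,1,1).

The boundary map ∂_2: C_2 → C_1 sends each 2-simplex [p,q,r] to [q,r] − [p,r] + [p,q]. For instance
  ∂abg = bg − ag + ab,
  ∂cfg = fg − cg + cf.
This gives a 9×2 integer matrix of rank 2; reducing to Smith normal form yields diagonal entries (1,1).

Reading off H_k = ker ∂_k / im ∂_{k+1}:

  H_0: rank C_0 − rank ∂_1 = 7 − 6 = 1, and the invariant factors of ∂_1 are all 1, so H_0 ≅ Z.
  H_1: rank ker ∂_1 − rank ∂_2 = (9 − 6) − 2 = 1, and the invariant factors of ∂_2 are all 1, so H_1 ≅ Z.
  H_2: rank ker ∂_2 − rank ∂_3 = (2 − 2) − 0 = 0, and there is no ∂_3, so H_2 ≅ 0.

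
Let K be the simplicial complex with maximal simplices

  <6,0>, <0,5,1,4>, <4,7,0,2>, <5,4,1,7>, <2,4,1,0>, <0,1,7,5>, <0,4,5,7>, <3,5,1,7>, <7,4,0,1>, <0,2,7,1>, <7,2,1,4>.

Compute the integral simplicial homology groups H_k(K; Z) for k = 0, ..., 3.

Order the vertices as 0 < 1 < 2 < 3 < 4 < 5 < 6 < 7. Listing each simplex with vertices in this order, K has dimension 3 with simplices:

  0-simplices (8): [0], [1], [2], [3], [4], [5], [6], [7]
  1-simplices (18): [0,1], [0,2], [0,4], [0,5], [0,6], [0,7], [1,2], [1,3], [1,4], [1,5], [1,7], [2,4], [2,7], [3,5], [3,7], [4,5], [4,7], [5,7]
  2-simplices (19): (19 of them)
  3-simplices (10): [0,1,2,4], [0,1,2,7], [0,1,4,5], [0,1,4,7], [0,1,5,7], [0,2,4,7], [0,4,5,7], [1,2,4,7], [1,3,5,7], [1,4,5,7]

giving chain groups C_0 ≅ Z^8, C_1 ≅ Z^18, C_2 ≅ Z^19, C_3 ≅ Z^10.

Boundary ∂_1: C_1 → C_0 sends each edge [p,q] (with p < q) to q − p.
As a 8×18 matrix over Z this has rank 7, with invariant factors (1,1,1,1,1,1,1).

The boundary map ∂_2: C_2 → C_1 sends each 2-simplex [p,q,r] to [q,r] − [p,r] + [p,q]. For instance
  ∂[3,5,7] = [5,7] − [3,7] + [3,5],
  ∂[1,2,4] = [2,4] − [1,4] + [1,2].
The 18×19 boundary matrix has rank 11 and Smith normal form diag(1,1,1,1,1,1,1,1,1,1,1).

∂_3: C_3 → C_2 sends each 3-simplex σ to the alternating sum Σ_i (−1)^i (σ with its i-th vertex removed). For instance
  ∂[1,3,5,7] = [3,5,7] − [1,5,7] + [1,3,7] − [1,3,5],
  ∂[0,1,2,4] = [1,2,4] − [0,2,4] + [0,1,4] − [0,1,2].
This gives a 19×10 integer matrix of rank 8; reducing to Smith normal form yields diagonal entries (1,1,1,1,1,1,1,1).

Reading off H_k = ker ∂_k / im ∂_{k+1}:

  H_0: rank C_0 − rank ∂_1 = 8 − 7 = 1, and the invariant factors of ∂_1 are all 1, so H_0 ≅ Z.
  H_1: rank ker ∂_1 − rank ∂_2 = (18 − 7) − 11 = 0, and the invariant factors of ∂_2 are all 1, so H_1 ≅ 0.
  H_2: rank ker ∂_2 − rank ∂_3 = (19 − 11) − 8 = 0, and the invariant factors of ∂_3 are all 1, so H_2 ≅ 0.
  H_3: rank ker ∂_3 − rank ∂_4 = (10 − 8) − 0 = 2, and there is no ∂_4, so H_3 ≅ Z^2.

As a check, the Euler characteristic is 8 − 18 + 19 − 10 = -1, which agrees with 1 − 0 + 0 − 2 = -1.

H_0 = Z,  H_1 = 0,  H_2 = 0,  H_3 = Z^2.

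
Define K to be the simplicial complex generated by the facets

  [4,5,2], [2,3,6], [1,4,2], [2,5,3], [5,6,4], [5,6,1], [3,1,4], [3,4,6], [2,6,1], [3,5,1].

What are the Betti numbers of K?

Take the total order 1 < 2 < 3 < 4 < 5 < 6 on the vertex set. Then K (dimension 2) consists of the simplices:

  0-simplices (6): [1], [2], [3], [4], [5], [6]
  1-simplices (15): [1,2], [1,3], [1,4], [1,5], [1,6], [2,3], [2,4], [2,5], [2,6], [3,4], [3,5], [3,6], [4,5], [4,6], [5,6]
  2-simplices (10): [1,2,4], [1,2,6], [1,3,4], [1,3,5], [1,5,6], [2,3,5], [2,3,6], [2,4,5], [3,4,6], [4,5,6]

so the chain groups are C_0 ≅ Z^6, C_1 ≅ Z^15, C_2 ≅ Z^10.

∂_1: C_1 → C_0 is given by ∂[p,q] = [q] − [p].
The 6×15 boundary matrix has rank 5 and Smith normal form diag(1,1,1,1,1).

∂_2: C_2 → C_1 sends each 2-simplex [p,q,r] to [q,r] − [p,r] + [p,q]. For instance
  ∂[3,4,6] = [4,6] − [3,6] + [3,4],
  ∂[1,2,6] = [2,6] − [1,6] + [1,2].
The resulting 15×10 matrix has rank 10, and its Smith normal form has invariant factors (1,1,1,1,1,1,1,1,1,2).

Now H_k = ker ∂_k / im ∂_{k+1}, so:

  H_0: rank C_0 − rank ∂_1 = 6 − 5 = 1, and the invariant factors of ∂_1 are all 1, so H_0 = Z.
  H_1: rank ker ∂_1 − rank ∂_2 = (15 − 5) − 10 = 0, and ∂_2 has invariant factor 2 > 1, so H_1 = Z/2.
  H_2: rank ker ∂_2 − rank ∂_3 = (10 − 10) − 0 = 0, and there is no ∂_3, so H_2 = 0.

Hence the Betti numbers are b_0 = 1, b_1 = 0, b_2 = 0.

b_0 = 1, b_1 = 0, b_2 = 0.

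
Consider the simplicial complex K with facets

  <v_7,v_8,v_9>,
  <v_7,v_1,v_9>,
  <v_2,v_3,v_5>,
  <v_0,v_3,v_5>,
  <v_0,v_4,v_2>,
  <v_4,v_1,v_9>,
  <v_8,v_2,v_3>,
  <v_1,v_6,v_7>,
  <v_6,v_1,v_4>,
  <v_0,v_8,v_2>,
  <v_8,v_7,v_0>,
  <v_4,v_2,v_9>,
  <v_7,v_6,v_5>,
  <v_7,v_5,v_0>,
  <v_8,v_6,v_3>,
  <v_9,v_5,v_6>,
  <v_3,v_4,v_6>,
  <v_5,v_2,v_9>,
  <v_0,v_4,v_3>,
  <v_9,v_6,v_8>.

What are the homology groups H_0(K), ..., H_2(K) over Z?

Order the vertices as v_0 < v_1 < v_2 < v_3 < v_4 < v_5 < v_6 < v_7 < v_8 < v_9. Listing each simplex with vertices in this order, K has dimension 2 with simplices:

  0-simplices (10): [v_0], [v_1], [v_2], [v_3], [v_4], [v_5], [v_6], [v_7], [v_8], [v_9]
  1-simplices (30): (30 of them)
  2-simplices (20): (20 of them)

so the chain groups are C_0 ≅ Z^10, C_1 ≅ Z^30, C_2 ≅ Z^20.

The boundary map ∂_1: C_1 → C_0 is given by ∂[p,q] = [q] − [p]. For instance
  ∂[v_7,v_8] = [v_8] − [v_7].
The 10×30 boundary matrix has rank 9 and Smith normal form diag(1,1,1,1,1,1,1,1,1).

Boundary ∂_2: C_2 → C_1 sends each 2-simplex [p,q,r] to [q,r] − [p,r] + [p,q]. For instance
  ∂[v_2,v_3,v_8] = [v_3,v_8] − [v_2,v_8] + [v_2,v_3],
  ∂[v_2,v_4,v_9] = [v_4,v_9] − [v_2,v_9] + [v_2,v_4].
This gives a 30×20 integer matrix of rank 20; reducing to Smith normal form yields diagonal entries (1,1,1,1,1,1,1,1,1,1,1,1,1,1,1,1,1,1,1,2).

Reading off H_k = ker ∂_k / im ∂_{k+1}:

  H_0: rank C_0 − rank ∂_1 = 10 − 9 = 1, and the invariant factors of ∂_1 are all 1, so H_0 = Z.
  H_1: rank ker ∂_1 − rank ∂_2 = (30 − 9) − 20 = 1, and ∂_2 has invariant factor 2 > 1, so H_1 = Z ⊕ Z/2.
  H_2: rank ker ∂_2 − rank ∂_3 = (20 − 20) − 0 = 0, and there is no ∂_3, so H_2 = 0.

As a check, the Euler characteristic is 10 − 30 + 20 = 0, which agrees with 1 − 1 + 0 = 0.

H_0 = Z,  H_1 = Z ⊕ Z/2,  H_2 = 0.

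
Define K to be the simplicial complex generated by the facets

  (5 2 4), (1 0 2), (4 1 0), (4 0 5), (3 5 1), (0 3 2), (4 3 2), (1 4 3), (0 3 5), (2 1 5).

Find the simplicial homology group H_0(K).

H_0 ≅ Z.

Order the vertices as 0 < 1 < 2 < 3 < 4 < 5. Listing each simplex with vertices in this order, K has dimension 2 with simplices:

  0-simplices (6): [0], [1], [2], [3], [4], [5]
  1-simplices (15): [0,1], [0,2], [0,3], [0,4], [0,5], [1,2], [1,3], [1,4], [1,5], [2,3], [2,4], [2,5], [3,4], [3,5], [4,5]
  2-simplices (10): [0,1,2], [0,1,4], [0,2,3], [0,3,5], [0,4,5], [1,2,5], [1,3,4], [1,3,5], [2,3,4], [2,4,5]

giving chain groups C_0 ≅ Z^6, C_1 ≅ Z^15, C_2 ≅ Z^10.

Boundary ∂_1: C_1 → C_0 maps an edge to its endpoints' difference, ∂[p,q] = q − p. For instance
  ∂[4,5] = [5] − [4].
The 6×15 boundary matrix has rank 5 and Smith normal form diag(1,1,1,1,1).

The boundary map ∂_2: C_2 → C_1 acts by ∂[p,q,r] = [q,r] − [p,r] + [p,q]. For instance
  ∂[1,3,5] = [3,5] − [1,5] + [1,3],
  ∂[0,3,5] = [3,5] − [0,5] + [0,3].
The 15×10 boundary matrix has rank 10 and Smith normal form diag(1,1,1,1,1,1,1,1,1,2).

Reading off H_k = ker ∂_k / im ∂_{k+1}:

  H_0: rank C_0 − rank ∂_1 = 6 − 5 = 1, and the invariant factors of ∂_1 are all 1, so H_0 ≅ Z.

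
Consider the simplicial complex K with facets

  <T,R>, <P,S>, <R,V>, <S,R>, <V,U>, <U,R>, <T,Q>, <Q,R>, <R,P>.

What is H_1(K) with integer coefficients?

Order the vertices as P < Q < R < S < T < U < V. Listing each simplex with vertices in this order, K has dimension 1 with simplices:

  0-simplices (7): P, Q, R, S, T, U, V
  1-simplices (9): PR, PS, QR, QT, RS, RT, RU, RV, UV

Hence C_0 ≅ Z^7, C_1 ≅ Z^9.

∂_1: C_1 → C_0 maps an edge to its endpoints' difference, ∂[p,q] = q − p. For instance
  ∂PS = S − P.
The resulting 7×9 matrix has rank 6, and its Smith normal form has invariant factors (1,1,1,1,1,1).

From H_k ≅ ker(∂_k) / im(∂_{k+1}) we obtain:

  H_1: rank ker ∂_1 − rank ∂_2 = (9 − 6) − 0 = 3, and there is no ∂_2, so H_1 ≅ Z^3.

H_1 = Z^3.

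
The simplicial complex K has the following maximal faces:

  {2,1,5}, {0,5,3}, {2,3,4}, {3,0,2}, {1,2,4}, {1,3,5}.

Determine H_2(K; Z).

H_2 = 0.

Order the vertices as 0 < 1 < 2 < 3 < 4 < 5. Listing each simplex with vertices in this order, K has dimension 2 with simplices:

  0-simplices (6): [0], [1], [2], [3], [4], [5]
  1-simplices (12): [0,2], [0,3], [0,5], [1,2], [1,3], [1,4], [1,5], [2,3], [2,4], [2,5], [3,4], [3,5]
  2-simplices (6): [0,2,3], [0,3,5], [1,2,4], [1,2,5], [1,3,5], [2,3,4]

so the chain groups are C_0 ≅ Z^6, C_1 ≅ Z^12, C_2 ≅ Z^6.

∂_1: C_1 → C_0 maps an edge to its endpoints' difference, ∂[p,q] = q − p. For instance
  ∂[2,5] = [5] − [2].
The 6×12 boundary matrix has rank 5 and Smith normal form diag(1,1,1,1,1).

Boundary ∂_2: C_2 → C_1 maps a triangle to the signed sum of its edges. For instance
  ∂[1,3,5] = [3,5] − [1,5] + [1,3],
  ∂[1,2,5] = [2,5] − [1,5] + [1,2].
As a 12×6 matrix over Z this has rank 6, with invariant factors (1,1,1,1,1,1).

From H_k ≅ ker(∂_k) / im(∂_{k+1}) we obtain:

  H_2: rank ker ∂_2 − rank ∂_3 = (6 − 6) − 0 = 0, and there is no ∂_3, so H_2 ≅ 0.

(K is a triangulation of the cylinder S^1 x I.)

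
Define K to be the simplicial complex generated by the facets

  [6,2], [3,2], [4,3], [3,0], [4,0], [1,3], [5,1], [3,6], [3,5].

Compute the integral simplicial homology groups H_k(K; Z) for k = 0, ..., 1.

Fix the vertex order 0 < 1 < 2 < 3 < 4 < 5 < 6 and write every simplex with vertices in increasing order. Then dim K = 1 and the simplices of K are:

  0-simplices (7): [0], [1], [2], [3], [4], [5], [6]
  1-simplices (9): [0,3], [0,4], [1,3], [1,5], [2,3], [2,6], [3,4], [3,5], [3,6]

so the chain groups are C_0 ≅ Z^7, C_1 ≅ Z^9.

∂_1: C_1 → C_0 is given by ∂[p,q] = [q] − [p].
The resulting 7×9 matrix has rank 6, and its Smith normal form has invariant factors (1,1,1,1,1,1).

From H_k ≅ ker(∂_k) / im(∂_{k+1}) we obtain:

  H_0: rank C_0 − rank ∂_1 = 7 − 6 = 1, and the invariant factors of ∂_1 are all 1, so H_0 = Z.
  H_1: rank ker ∂_1 − rank ∂_2 = (9 − 6) − 0 = 3, and there is no ∂_2, so H_1 = Z^3.

(K is a triangulation of a wedge of 3 circles.)

H_0 = Z,  H_1 = Z^3.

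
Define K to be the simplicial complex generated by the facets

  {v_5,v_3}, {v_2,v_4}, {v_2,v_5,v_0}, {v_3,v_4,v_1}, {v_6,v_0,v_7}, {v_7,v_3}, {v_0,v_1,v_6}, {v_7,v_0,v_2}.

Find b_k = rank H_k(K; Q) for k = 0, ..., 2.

b_0 = 1, b_1 = 3, b_2 = 0.

We work with the vertex ordering v_0 < v_1 < v_2 < v_3 < v_4 < v_5 < v_6 < v_7. The simplices of K, each written with vertices in increasing order, are:

  0-simplices (8): [v_0], [v_1], [v_2], [v_3], [v_4], [v_5], [v_6], [v_7]
  1-simplices (15): (15 of them)
  2-simplices (5): [v_0,v_1,v_6], [v_0,v_2,v_5], [v_0,v_2,v_7], [v_0,v_6,v_7], [v_1,v_3,v_4]

so the chain groups are C_0 ≅ Z^8, C_1 ≅ Z^15, C_2 ≅ Z^5.

∂_1: C_1 → C_0 maps an edge to its endpoints' difference, ∂[p,q] = q − p. For instance
  ∂[v_2,v_5] = [v_5] − [v_2].
This gives a 8×15 integer matrix of rank 7; reducing to Smith normal form yields diagonal entries (1,1,1,1,1,1,1).

Boundary ∂_2: C_2 → C_1 sends each 2-simplex [p,q,r] to [q,r] − [p,r] + [p,q]. For instance
  ∂[v_1,v_3,v_4] = [v_3,v_4] − [v_1,v_4] + [v_1,v_3],
  ∂[v_0,v_2,v_5] = [v_2,v_5] − [v_0,v_5] + [v_0,v_2].
As a 15×5 matrix over Z this has rank 5, with invariant factors (1,1,1,1,1).

From H_k ≅ ker(∂_k) / im(∂_{k+1}) we obtain:

  H_0: rank C_0 − rank ∂_1 = 8 − 7 = 1, and the invariant factors of ∂_1 are all 1, so H_0 ≅ Z.
  H_1: rank ker ∂_1 − rank ∂_2 = (15 − 7) − 5 = 3, and the invariant factors of ∂_2 are all 1, so H_1 ≅ Z^3.
  H_2: rank ker ∂_2 − rank ∂_3 = (5 − 5) − 0 = 0, and there is no ∂_3, so H_2 ≅ 0.

As a check, the Euler characteristic is 8 − 15 + 5 = -2, which agrees with 1 − 3 + 0 = -2.

Hence the Betti numbers are b_0 = 1, b_1 = 3, b_2 = 0.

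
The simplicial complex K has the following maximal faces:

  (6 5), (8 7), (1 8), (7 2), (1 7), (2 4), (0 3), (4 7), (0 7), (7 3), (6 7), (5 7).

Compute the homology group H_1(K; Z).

H_1 = Z^4.

Order the vertices as 0 < 1 < 2 < 3 < 4 < 5 < 6 < 7 < 8. Listing each simplex with vertices in this order, K has dimension 1 with simplices:

  0-simplices (9): [0], [1], [2], [3], [4], [5], [6], [7], [8]
  1-simplices (12): [0,3], [0,7], [1,7], [1,8], [2,4], [2,7], [3,7], [4,7], [5,6], [5,7], [6,7], [7,8]

Hence C_0 ≅ Z^9, C_1 ≅ Z^12.

∂_1: C_1 → C_0 sends each edge [p,q] (with p < q) to q − p.
The resulting 9×12 matrix has rank 8, and its Smith normal form has invariant factors (1,1,1,1,1,1,1,1).

Now H_k = ker ∂_k / im ∂_{k+1}, so:

  H_1: rank ker ∂_1 − rank ∂_2 = (12 − 8) − 0 = 4, and there is no ∂_2, so H_1 = Z^4.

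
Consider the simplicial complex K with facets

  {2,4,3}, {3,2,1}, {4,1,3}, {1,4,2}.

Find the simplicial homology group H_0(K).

K has 4 vertices, 6 edges, 4 triangles.
rank ∂_0 = 0, rank ∂_1 = 3 ⇒ b_0 = 4 − 0 − 3 = 1; all invariant factors of ∂_1 are 1 so no torsion. So H_0 = Z.

H_0 = Z.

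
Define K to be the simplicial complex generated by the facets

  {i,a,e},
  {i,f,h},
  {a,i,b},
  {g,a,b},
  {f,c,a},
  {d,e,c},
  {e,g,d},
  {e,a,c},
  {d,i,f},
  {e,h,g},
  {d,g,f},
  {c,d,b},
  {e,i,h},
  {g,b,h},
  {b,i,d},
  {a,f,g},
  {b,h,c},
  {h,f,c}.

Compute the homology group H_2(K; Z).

H_2 = Z.

K has 9 vertices, 27 edges, 18 triangles.
rank ∂_2 = 17, rank ∂_3 = 0 ⇒ b_2 = 18 − 17 − 0 = 1. So H_2 ≅ Z.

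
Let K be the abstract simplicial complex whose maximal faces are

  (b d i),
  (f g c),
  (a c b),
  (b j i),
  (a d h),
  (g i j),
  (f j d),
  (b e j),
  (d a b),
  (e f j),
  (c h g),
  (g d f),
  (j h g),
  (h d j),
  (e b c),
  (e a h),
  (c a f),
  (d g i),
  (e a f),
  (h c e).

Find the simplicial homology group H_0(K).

We work with the vertex ordering a < b < c < d < e < f < g < h < i < j. The simplices of K, each written with vertices in increasing order, are:

  0-simplices (10): a, b, c, d, e, f, g, h, i, j
  1-simplices (30): ab, ac, ad, ae, af, ah, bc, bd, be, bi, bj, ce, cf, cg, ch, df, dg, dh, di, dj, ef, eh, ej, fg, fj, gh, gi, gj, hj, ij
  2-simplices (20): abc, abd, acf, adh, aef, aeh, bce, bdi, bej, bij, ceh, cfg, cgh, dfg, dfj, dgi, dhj, efj, ghj, gij

giving chain groups C_0 ≅ Z^10, C_1 ≅ Z^30, C_2 ≅ Z^20.

Boundary ∂_1: C_1 → C_0 is given by ∂[p,q] = [q] − [p].
As a 10×30 matrix over Z this has rank 9, with invariant factors (1,1,1,1,1,1,1,1,1).

∂_2: C_2 → C_1 sends each 2-simplex [p,q,r] to [q,r] − [p,r] + [p,q]. For instance
  ∂bej = ej − bj + be,
  ∂cgh = gh − ch + cg.
The resulting 30×20 matrix has rank 20, and its Smith normal form has invariant factors (1,1,1,1,1,1,1,1,1,1,1,1,1,1,1,1,1,1,1,2).

Reading off H_k = ker ∂_k / im ∂_{k+1}:

  H_0: rank C_0 − rank ∂_1 = 10 − 9 = 1, and the invariant factors of ∂_1 are all 1, so H_0 ≅ Z.

(K is a triangulation of the Klein bottle.)

H_0 ≅ Z.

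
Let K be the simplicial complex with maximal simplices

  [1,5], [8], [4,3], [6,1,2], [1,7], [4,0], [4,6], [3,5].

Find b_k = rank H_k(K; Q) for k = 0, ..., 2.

K has 9 vertices, 9 edges, 1 triangle.
rank ∂_0 = 0, rank ∂_1 = 7 ⇒ b_0 = 9 − 0 − 7 = 2; all invariant factors of ∂_1 are 1 so no torsion. So H_0 = Z^2.
rank ∂_1 = 7, rank ∂_2 = 1 ⇒ b_1 = 9 − 7 − 1 = 1; all invariant factors of ∂_2 are 1 so no torsion. So H_1 = Z.
rank ∂_2 = 1, rank ∂_3 = 0 ⇒ b_2 = 1 − 1 − 0 = 0. So H_2 = 0.

b_0 = 2, b_1 = 1, b_2 = 0.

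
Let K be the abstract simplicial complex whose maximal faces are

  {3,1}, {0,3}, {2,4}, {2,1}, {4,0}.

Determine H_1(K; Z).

Order the vertices as 0 < 1 < 2 < 3 < 4. Listing each simplex with vertices in this order, K has dimension 1 with simplices:

  0-simplices (5): [0], [1], [2], [3], [4]
  1-simplices (5): [0,3], [0,4], [1,2], [1,3], [2,4]

giving chain groups C_0 ≅ Z^5, C_1 ≅ Z^5.

∂_1: C_1 → C_0 maps an edge to its endpoints' difference, ∂[p,q] = q − p. For instance
  ∂[2,4] = [4] − [2].
As a 5×5 matrix over Z this has rank 4, with invariant factors (1,1,1,1).

Reading off H_k = ker ∂_k / im ∂_{k+1}:

  H_1: rank ker ∂_1 − rank ∂_2 = (5 − 4) − 0 = 1, and there is no ∂_2, so H_1 = Z.

H_1 = Z.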